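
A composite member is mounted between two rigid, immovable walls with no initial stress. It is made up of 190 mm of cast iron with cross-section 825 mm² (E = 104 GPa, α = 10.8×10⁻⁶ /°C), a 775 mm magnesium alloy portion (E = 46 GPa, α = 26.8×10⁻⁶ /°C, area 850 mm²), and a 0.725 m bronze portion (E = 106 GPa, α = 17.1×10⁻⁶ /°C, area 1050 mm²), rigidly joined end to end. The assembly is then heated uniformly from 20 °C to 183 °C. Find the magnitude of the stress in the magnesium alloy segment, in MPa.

σ ≈ 237 MPa (compressive)

With the walls removed the bar would change length by δ_free = Σ αᵢΔT Lᵢ = 10.8×10⁻⁶×163×190 + 26.8×10⁻⁶×163×775 + 17.1×10⁻⁶×163×725 = 5.741 mm.
The walls prevent any net length change, so an axial force P (same in every segment) develops. Compatibility: P · Σ Lᵢ/(AᵢEᵢ) = δ_free.
Σ Lᵢ/(AᵢEᵢ) = 190/(825×104×10³) + 775/(850×46×10³) + 725/(1050×106×10³) = 2.855×10⁻⁵ mm/N.
So P = 5.741 / 2.855×10⁻⁵ = 201.1 kN, compressive.
σ_{magnesium alloy} = P / A = 201100 / 850 = 236.6 MPa.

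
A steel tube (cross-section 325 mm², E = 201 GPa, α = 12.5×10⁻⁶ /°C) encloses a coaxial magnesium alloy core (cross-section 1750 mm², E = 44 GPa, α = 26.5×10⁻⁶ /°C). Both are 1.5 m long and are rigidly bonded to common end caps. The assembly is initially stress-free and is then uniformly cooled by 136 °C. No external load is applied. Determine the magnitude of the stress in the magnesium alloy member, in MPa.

σ ≈ 38.5 MPa (tensile)

Both members must finish at the same length. With the larger α, the magnesium alloy tends to over-contract; the plates restrain it, putting the magnesium alloy in tension and the steel in compression. With no external load the two internal forces are equal and opposite, magnitude P.
Equating the net (thermal + elastic) strains gives |α₁ − α₂|·ΔT = P·[1/(A₁E₁) + 1/(A₂E₂)].
|α₁ − α₂|·ΔT = 14×10⁻⁶ × 136 = 0.001904.
1/(A₁E₁) + 1/(A₂E₂) = 1/(325×201×10³) + 1/(1750×44×10³) = 2.83×10⁻⁸ N⁻¹.
P = 0.001904 / 2.83×10⁻⁸ = 67290 N = 67.29 kN.
σ_{magnesium alloy} = P/A₂ = 67290/1750 = 38.45 MPa, tensile.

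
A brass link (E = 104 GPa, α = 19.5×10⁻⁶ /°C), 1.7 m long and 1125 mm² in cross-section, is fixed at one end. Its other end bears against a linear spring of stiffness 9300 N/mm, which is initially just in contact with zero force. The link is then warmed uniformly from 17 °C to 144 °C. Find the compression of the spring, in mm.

Free thermal expansion: δ_free = αΔT L = 19.5×10⁻⁶ × 127 × 1700 = 4.21 mm.
With a force P in the spring, the elastic change of the link is PL/(AE) and that of the spring is P/k; compatibility requires their sum to equal δ_free.
P [ L/(AE) + 1/k ] = δ_free → P [ 1700/(1125×104×10³) + 1/(9300) ] = 4.21.
P = 4.21 / 0.0001221 = 34490 N.
Spring compression = P/k = 34490/(9300) = 3.709 mm.

δ ≈ 3.71 mm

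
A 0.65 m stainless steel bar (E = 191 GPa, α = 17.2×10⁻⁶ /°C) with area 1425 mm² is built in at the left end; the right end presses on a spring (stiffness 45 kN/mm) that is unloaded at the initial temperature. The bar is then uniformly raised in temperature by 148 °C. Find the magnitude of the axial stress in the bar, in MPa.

σ ≈ 47.2 MPa (compressive)

The unrestrained thermal change is αΔT L = 17.2×10⁻⁶ × 148 × 650 = 1.655 mm.
With a force P in the spring, the elastic change of the bar is PL/(AE) and that of the spring is P/k; compatibility requires their sum to equal δ_free.
P [ L/(AE) + 1/k ] = δ_free → P [ 650/(1425×191×10³) + 1/(45×10³) ] = 1.655.
P = 1.655 / 2.461×10⁻⁵ = 67230 N.
σ = P/A = 67230/1425 = 47.18 MPa.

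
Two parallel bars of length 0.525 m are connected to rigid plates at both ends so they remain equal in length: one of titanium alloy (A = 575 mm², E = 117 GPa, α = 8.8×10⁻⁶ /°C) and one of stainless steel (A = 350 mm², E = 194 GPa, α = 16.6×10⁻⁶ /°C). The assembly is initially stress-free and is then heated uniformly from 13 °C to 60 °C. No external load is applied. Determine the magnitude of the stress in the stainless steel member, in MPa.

Both members must finish at the same length. With the larger α, the stainless steel tends to over-expand; the plates restrain it, putting the stainless steel in compression and the titanium alloy in tension. With no external load the two internal forces are equal and opposite, magnitude P.
Equating the net (thermal + elastic) strains gives |α₁ − α₂|·ΔT = P·[1/(A₁E₁) + 1/(A₂E₂)].
|α₁ − α₂|·ΔT = 7.8×10⁻⁶ × 47 = 0.0003666.
1/(A₁E₁) + 1/(A₂E₂) = 1/(575×117×10³) + 1/(350×194×10³) = 2.959×10⁻⁸ N⁻¹.
P = 0.0003666 / 2.959×10⁻⁸ = 12390 N = 12.39 kN.
σ_{stainless steel} = P/A₂ = 12390/350 = 35.4 MPa, compressive.

σ ≈ 35.4 MPa (compressive)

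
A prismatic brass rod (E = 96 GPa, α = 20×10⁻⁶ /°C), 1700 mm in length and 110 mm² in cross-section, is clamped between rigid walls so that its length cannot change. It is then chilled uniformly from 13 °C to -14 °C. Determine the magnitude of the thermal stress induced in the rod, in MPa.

Because both ends are immovable the net strain is zero, and the suppressed thermal strain is αΔT = 20×10⁻⁶ × 27 = 540×10⁻⁶.
Hence σ = E·αΔT = 96×10³ × 540×10⁻⁶ = 51.84 MPa, tensile.

σ ≈ 51.8 MPa (tensile)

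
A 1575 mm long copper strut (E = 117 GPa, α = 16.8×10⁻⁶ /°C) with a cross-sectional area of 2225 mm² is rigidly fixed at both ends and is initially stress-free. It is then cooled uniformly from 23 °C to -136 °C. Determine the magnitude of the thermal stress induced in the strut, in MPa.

The supports are rigid, so the total axial strain is zero. The restrained thermal strain is ε = αΔT = 16.8×10⁻⁶ × 159 = 2671.2×10⁻⁶.
σ = EαΔT = 117×10³ × 16.8×10⁻⁶ × 159 = 312.5 MPa (tensile; the strut is trying to contract).

σ ≈ 313 MPa (tensile)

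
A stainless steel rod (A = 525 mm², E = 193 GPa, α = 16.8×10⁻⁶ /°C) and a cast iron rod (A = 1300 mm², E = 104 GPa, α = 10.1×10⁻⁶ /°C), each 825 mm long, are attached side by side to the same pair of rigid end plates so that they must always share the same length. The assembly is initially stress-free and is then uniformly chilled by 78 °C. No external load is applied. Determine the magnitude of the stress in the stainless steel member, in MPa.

σ ≈ 57.7 MPa (tensile)

Both members must finish at the same length. With the larger α, the stainless steel tends to over-contract; the plates restrain it, putting the stainless steel in tension and the cast iron in compression. With no external load the two internal forces are equal and opposite, magnitude P.
Compatibility of the two members (thermal + elastic change equal): (α₁ − α₂)ΔT = P·[1/(A₁E₁) + 1/(A₂E₂)].
|α₁ − α₂|·ΔT = 6.7×10⁻⁶ × 78 = 0.0005226.
1/(A₁E₁) + 1/(A₂E₂) = 1/(525×193×10³) + 1/(1300×104×10³) = 1.727×10⁻⁸ N⁻¹.
So P = 0.0005226 / 1.727×10⁻⁸ = 30.27 kN.
σ_{stainless steel} = P/A₁ = 30270/525 = 57.65 MPa, tensile.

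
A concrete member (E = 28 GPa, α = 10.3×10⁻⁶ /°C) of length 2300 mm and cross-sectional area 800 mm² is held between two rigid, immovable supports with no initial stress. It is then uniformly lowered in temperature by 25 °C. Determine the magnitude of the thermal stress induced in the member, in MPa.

σ ≈ 7.21 MPa (tensile)

Because both ends are immovable the net strain is zero, and the suppressed thermal strain is αΔT = 10.3×10⁻⁶ × 25 = 257.5×10⁻⁶.
σ = EαΔT = 28×10³ × 10.3×10⁻⁶ × 25 = 7.21 MPa (tensile; the member is trying to contract).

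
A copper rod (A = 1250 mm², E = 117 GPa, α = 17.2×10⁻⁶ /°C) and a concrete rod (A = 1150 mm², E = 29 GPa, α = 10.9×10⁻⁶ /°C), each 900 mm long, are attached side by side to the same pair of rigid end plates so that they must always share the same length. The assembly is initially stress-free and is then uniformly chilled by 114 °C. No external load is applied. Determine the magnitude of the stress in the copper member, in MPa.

σ ≈ 15.6 MPa (tensile)

The copper has the larger α, so on cooling it would change length more than the concrete if both were free. The rigid plates force a common final length, so the copper is put into tension and the concrete into compression, with equal and opposite forces P (no external load).
Equating the net (thermal + elastic) strains gives |α₁ − α₂|·ΔT = P·[1/(A₁E₁) + 1/(A₂E₂)].
|α₁ − α₂|·ΔT = 6.3×10⁻⁶ × 114 = 0.0007182.
1/(A₁E₁) + 1/(A₂E₂) = 1/(1250×117×10³) + 1/(1150×29×10³) = 3.682×10⁻⁸ N⁻¹.
P = 0.0007182 / 3.682×10⁻⁸ = 19500 N = 19.5 kN.
σ_{copper} = P/A₁ = 19500/1250 = 15.6 MPa, tensile.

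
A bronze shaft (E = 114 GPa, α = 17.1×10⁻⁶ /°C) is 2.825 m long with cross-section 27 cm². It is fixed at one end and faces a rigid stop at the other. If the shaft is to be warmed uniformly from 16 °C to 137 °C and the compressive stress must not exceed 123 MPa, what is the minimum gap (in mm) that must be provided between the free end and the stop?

g ≈ 2.8 mm

Free expansion if unrestrained: δ_free = αΔT L = 17.1×10⁻⁶ × 121 × 2825 = 5.845 mm.
A stress of 123 MPa corresponds to the wall pushing the shaft back by σL/E = 123×2825/(114×10³) = 3.048 mm.
So the gap has to take up the difference, g_min = δ_free − σL/E = 5.845 − 3.048 = 2.797 mm.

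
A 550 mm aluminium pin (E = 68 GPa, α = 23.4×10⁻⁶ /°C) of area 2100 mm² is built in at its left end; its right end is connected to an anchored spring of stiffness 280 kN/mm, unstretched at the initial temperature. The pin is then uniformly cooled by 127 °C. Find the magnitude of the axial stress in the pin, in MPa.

The unrestrained thermal change is αΔT L = 23.4×10⁻⁶ × 127 × 550 = 1.634 mm.
Let P be the tensile force in the spring. The pin extends elastically by PL/(AE) and the spring stretches by P/k; together these equal δ_free.
P [ L/(AE) + 1/k ] = δ_free → P [ 550/(2100×68×10³) + 1/(280×10³) ] = 1.634.
P = 1.634 / 7.423×10⁻⁶ = 220200 N.
σ = P/A = 220200/2100 = 104.9 MPa.

σ ≈ 105 MPa (tensile)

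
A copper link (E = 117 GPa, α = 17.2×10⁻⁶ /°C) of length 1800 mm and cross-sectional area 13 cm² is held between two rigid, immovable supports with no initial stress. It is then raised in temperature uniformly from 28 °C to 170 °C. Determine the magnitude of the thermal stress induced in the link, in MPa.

The supports are rigid, so the total axial strain is zero. The restrained thermal strain is ε = αΔT = 17.2×10⁻⁶ × 142 = 2442.4×10⁻⁶.
Hence σ = E·αΔT = 117×10³ × 2442.4×10⁻⁶ = 285.8 MPa, compressive.

σ ≈ 286 MPa (compressive)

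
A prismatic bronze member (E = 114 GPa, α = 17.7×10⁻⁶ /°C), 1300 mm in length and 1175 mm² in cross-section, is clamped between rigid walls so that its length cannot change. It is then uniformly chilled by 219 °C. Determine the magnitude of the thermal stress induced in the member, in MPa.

σ ≈ 442 MPa (tensile)

With length fixed, the mechanical strain must cancel the thermal strain αΔT = 17.7×10⁻⁶ × 219 = 3876.3×10⁻⁶.
The stress required to suppress this strain is σ = Eε = 114×10³ × 3876.3×10⁻⁶ = 441.9 MPa, tensile since the member is trying to contract.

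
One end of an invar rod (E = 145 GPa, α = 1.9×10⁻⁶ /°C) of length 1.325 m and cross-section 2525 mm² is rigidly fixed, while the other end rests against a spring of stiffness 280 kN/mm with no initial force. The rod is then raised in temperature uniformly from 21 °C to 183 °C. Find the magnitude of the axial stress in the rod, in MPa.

σ ≈ 22.5 MPa (compressive)

Free thermal expansion: δ_free = αΔT L = 1.9×10⁻⁶ × 162 × 1325 = 0.4078 mm.
Let P be the compressive force at the spring. The rod shortens elastically by PL/(AE) and the spring compresses by P/k; together these equal δ_free.
So P = δ_free / [L/(AE) + 1/k] = 0.4078 / [ 1325/(2525×145×10³) + 1/(280×10³) ].
P = 0.4078 / 7.19×10⁻⁶ = 56720 N.
σ = P/A = 56720/2525 = 22.46 MPa.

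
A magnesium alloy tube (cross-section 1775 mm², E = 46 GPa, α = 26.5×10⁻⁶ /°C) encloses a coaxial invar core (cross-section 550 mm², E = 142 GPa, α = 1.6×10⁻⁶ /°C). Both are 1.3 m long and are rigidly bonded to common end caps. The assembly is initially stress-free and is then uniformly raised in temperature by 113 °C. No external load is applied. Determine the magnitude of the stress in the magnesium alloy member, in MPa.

σ ≈ 63.3 MPa (compressive)

Both members must finish at the same length. With the larger α, the magnesium alloy tends to over-expand; the plates restrain it, putting the magnesium alloy in compression and the invar in tension. With no external load the two internal forces are equal and opposite, magnitude P.
Setting the final lengths equal and cancelling L: (α₁ − α₂)ΔT = P/(A₁E₁) + P/(A₂E₂).
|α₁ − α₂|·ΔT = 24.9×10⁻⁶ × 113 = 0.002814.
1/(A₁E₁) + 1/(A₂E₂) = 1/(1775×46×10³) + 1/(550×142×10³) = 2.505×10⁻⁸ N⁻¹.
So P = 0.002814 / 2.505×10⁻⁸ = 112.3 kN.
σ_{magnesium alloy} = P/A₁ = 112300/1775 = 63.28 MPa, compressive.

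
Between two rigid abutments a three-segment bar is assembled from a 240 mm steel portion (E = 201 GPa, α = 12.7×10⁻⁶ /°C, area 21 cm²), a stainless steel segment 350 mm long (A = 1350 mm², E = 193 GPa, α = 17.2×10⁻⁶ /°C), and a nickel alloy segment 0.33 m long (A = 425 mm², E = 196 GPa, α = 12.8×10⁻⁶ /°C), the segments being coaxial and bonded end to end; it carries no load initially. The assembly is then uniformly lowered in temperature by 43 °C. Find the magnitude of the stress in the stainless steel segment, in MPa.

With the walls removed the bar would change length by δ_free = Σ αᵢΔT Lᵢ = 12.7×10⁻⁶×43×240 + 17.2×10⁻⁶×43×350 + 12.8×10⁻⁶×43×330 = 0.5716 mm.
The rigid supports impose zero overall length change; the single axial force P common to all segments must satisfy P Σ Lᵢ/(AᵢEᵢ) = δ_free.
Σ Lᵢ/(AᵢEᵢ) = 240/(2100×201×10³) + 350/(1350×193×10³) + 330/(425×196×10³) = 5.873×10⁻⁶ mm/N.
Hence P = δ_free / Σ(L/AE) = 0.5716/5.873×10⁻⁶ = 97.31 kN (tensile).
σ_{stainless steel} = P / A = 97310 / 1350 = 72.08 MPa.

σ ≈ 72.1 MPa (tensile)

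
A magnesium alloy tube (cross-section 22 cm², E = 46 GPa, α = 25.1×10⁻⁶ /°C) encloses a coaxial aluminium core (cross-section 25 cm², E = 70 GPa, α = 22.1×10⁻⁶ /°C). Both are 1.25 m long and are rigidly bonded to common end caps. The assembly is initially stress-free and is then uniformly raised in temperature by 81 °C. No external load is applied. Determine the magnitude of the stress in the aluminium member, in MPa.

σ ≈ 6.23 MPa (tensile)

Both members must finish at the same length. With the larger α, the magnesium alloy tends to over-expand; the plates restrain it, putting the magnesium alloy in compression and the aluminium in tension. With no external load the two internal forces are equal and opposite, magnitude P.
Equating the net (thermal + elastic) strains gives |α₁ − α₂|·ΔT = P·[1/(A₁E₁) + 1/(A₂E₂)].
|α₁ − α₂|·ΔT = 3×10⁻⁶ × 81 = 0.000243.
1/(A₁E₁) + 1/(A₂E₂) = 1/(2200×46×10³) + 1/(2500×70×10³) = 1.56×10⁻⁸ N⁻¹.
P = 0.000243 / 1.56×10⁻⁸ = 15580 N = 15.58 kN.
σ_{aluminium} = P/A₂ = 15580/2500 = 6.232 MPa, tensile.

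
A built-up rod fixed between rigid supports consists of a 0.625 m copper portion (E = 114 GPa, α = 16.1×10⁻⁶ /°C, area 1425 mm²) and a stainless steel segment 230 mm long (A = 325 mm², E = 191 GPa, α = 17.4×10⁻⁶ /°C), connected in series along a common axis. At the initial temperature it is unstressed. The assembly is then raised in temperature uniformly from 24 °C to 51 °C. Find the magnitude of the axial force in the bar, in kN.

P ≈ 50.3 kN (compressive)

Free thermal expansion of the whole bar: Σ αᵢΔT Lᵢ = 16.1×10⁻⁶×27×625 + 17.4×10⁻⁶×27×230 = 0.3797 mm.
Since the ends are fixed, an axial force P builds up, equal in every segment, with P · Σ Lᵢ/(AᵢEᵢ) = δ_free.
The series flexibility is Σ Lᵢ/(AᵢEᵢ) = 625/(1425×114×10³) + 230/(325×191×10³) = 7.553×10⁻⁶ mm/N.
P = 0.3797 / 7.553×10⁻⁶ = 50280 N = 50.28 kN, compressive.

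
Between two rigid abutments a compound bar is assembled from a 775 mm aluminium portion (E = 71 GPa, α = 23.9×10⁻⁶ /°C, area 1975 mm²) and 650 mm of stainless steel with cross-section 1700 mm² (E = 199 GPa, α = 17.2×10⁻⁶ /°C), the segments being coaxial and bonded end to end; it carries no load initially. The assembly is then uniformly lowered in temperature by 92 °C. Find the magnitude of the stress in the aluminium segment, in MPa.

With the walls removed the bar would change length by δ_free = Σ αᵢΔT Lᵢ = 23.9×10⁻⁶×92×775 + 17.2×10⁻⁶×92×650 = 2.733 mm.
The rigid supports impose zero overall length change; the single axial force P common to all segments must satisfy P Σ Lᵢ/(AᵢEᵢ) = δ_free.
The series flexibility is Σ Lᵢ/(AᵢEᵢ) = 775/(1975×71×10³) + 650/(1700×199×10³) = 7.448×10⁻⁶ mm/N.
So P = 2.733 / 7.448×10⁻⁶ = 366.9 kN, tensile.
σ_{aluminium} = P / A = 366900 / 1975 = 185.8 MPa.

σ ≈ 186 MPa (tensile)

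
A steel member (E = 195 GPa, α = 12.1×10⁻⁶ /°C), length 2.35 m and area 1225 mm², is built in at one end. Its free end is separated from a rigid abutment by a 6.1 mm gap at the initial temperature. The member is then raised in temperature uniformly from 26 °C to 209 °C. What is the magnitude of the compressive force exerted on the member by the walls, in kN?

P ≈ 0 kN

Unrestrained expansion: δ_free = αΔT L = 12.1×10⁻⁶ × 183 × 2350 = 5.204 mm.
This is smaller than the 6.1 mm clearance, so the member expands freely without reaching the stop — the stress is zero.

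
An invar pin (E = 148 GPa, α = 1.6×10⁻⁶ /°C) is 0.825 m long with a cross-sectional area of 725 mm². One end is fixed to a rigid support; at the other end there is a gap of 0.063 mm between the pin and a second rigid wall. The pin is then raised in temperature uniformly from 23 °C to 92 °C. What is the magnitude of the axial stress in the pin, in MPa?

σ ≈ 5.04 MPa (compressive)

Unrestrained expansion: δ_free = αΔT L = 1.6×10⁻⁶ × 69 × 825 = 0.09108 mm.
After closing the 0.063 mm clearance, 0.09108 − 0.063 = 0.02808 mm of expansion remains to be suppressed by the wall.
So σ = E(δ_free − g)/L = 148×10³ × 0.02808/825 = 5.037 MPa.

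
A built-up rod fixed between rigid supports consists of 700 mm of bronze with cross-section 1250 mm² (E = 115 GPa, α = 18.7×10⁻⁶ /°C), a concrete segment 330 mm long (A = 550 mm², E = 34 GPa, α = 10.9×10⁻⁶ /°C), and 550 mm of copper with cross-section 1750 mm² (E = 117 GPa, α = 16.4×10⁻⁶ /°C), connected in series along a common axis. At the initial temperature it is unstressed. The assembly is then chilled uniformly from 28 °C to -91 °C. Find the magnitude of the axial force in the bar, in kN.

P ≈ 121 kN (tensile)

If the supports were absent, the total length change would be Σ αᵢΔT Lᵢ = 18.7×10⁻⁶×119×700 + 10.9×10⁻⁶×119×330 + 16.4×10⁻⁶×119×550 = 3.059 mm.
Since the ends are fixed, an axial force P builds up, equal in every segment, with P · Σ Lᵢ/(AᵢEᵢ) = δ_free.
Σ Lᵢ/(AᵢEᵢ) = 700/(1250×115×10³) + 330/(550×34×10³) + 550/(1750×117×10³) = 2.52×10⁻⁵ mm/N.
P = 3.059 / 2.52×10⁻⁵ = 121400 N = 121.4 kN, tensile.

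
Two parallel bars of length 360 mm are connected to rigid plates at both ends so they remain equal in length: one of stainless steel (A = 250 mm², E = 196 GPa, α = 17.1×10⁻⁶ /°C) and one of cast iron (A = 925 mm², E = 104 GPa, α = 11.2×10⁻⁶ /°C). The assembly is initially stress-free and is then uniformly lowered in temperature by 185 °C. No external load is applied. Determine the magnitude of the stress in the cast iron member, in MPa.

σ ≈ 38.3 MPa (compressive)

Both members must finish at the same length. With the larger α, the stainless steel tends to over-contract; the plates restrain it, putting the stainless steel in tension and the cast iron in compression. With no external load the two internal forces are equal and opposite, magnitude P.
Compatibility of the two members (thermal + elastic change equal): (α₁ − α₂)ΔT = P·[1/(A₁E₁) + 1/(A₂E₂)].
|α₁ − α₂|·ΔT = 5.9×10⁻⁶ × 185 = 0.001092.
1/(A₁E₁) + 1/(A₂E₂) = 1/(250×196×10³) + 1/(925×104×10³) = 3.08×10⁻⁸ N⁻¹.
So P = 0.001092 / 3.08×10⁻⁸ = 35.43 kN.
σ_{cast iron} = P/A₂ = 35430/925 = 38.31 MPa, compressive.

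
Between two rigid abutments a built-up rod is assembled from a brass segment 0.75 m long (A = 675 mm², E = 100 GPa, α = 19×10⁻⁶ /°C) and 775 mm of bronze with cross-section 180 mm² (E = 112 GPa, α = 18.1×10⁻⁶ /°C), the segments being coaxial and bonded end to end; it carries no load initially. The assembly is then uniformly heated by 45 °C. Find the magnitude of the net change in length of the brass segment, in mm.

Free thermal expansion of the whole bar: Σ αᵢΔT Lᵢ = 19×10⁻⁶×45×750 + 18.1×10⁻⁶×45×775 = 1.272 mm.
The walls prevent any net length change, so an axial force P (same in every segment) develops. Compatibility: P · Σ Lᵢ/(AᵢEᵢ) = δ_free.
Σ Lᵢ/(AᵢEᵢ) = 750/(675×100×10³) + 775/(180×112×10³) = 4.955×10⁻⁵ mm/N.
So P = 1.272 / 4.955×10⁻⁵ = 25.68 kN, compressive.
For the brass segment, free thermal change = 19×10⁻⁶×45×750 = 0.6412 mm and elastic change from P = 25680×750/(675×100×10³) = 0.2853 mm; these oppose, so the net change is 0.356 mm (segment lengthens).

|ΔL| ≈ 0.356 mm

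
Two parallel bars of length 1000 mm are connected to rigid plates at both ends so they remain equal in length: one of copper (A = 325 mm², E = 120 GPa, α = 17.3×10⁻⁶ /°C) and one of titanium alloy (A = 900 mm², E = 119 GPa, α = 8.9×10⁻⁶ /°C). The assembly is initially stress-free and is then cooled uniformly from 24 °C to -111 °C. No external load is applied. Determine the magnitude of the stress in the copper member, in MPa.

σ ≈ 99.8 MPa (tensile)

The copper has the larger α, so on cooling it would change length more than the titanium alloy if both were free. The rigid plates force a common final length, so the copper is put into tension and the titanium alloy into compression, with equal and opposite forces P (no external load).
Compatibility of the two members (thermal + elastic change equal): (α₁ − α₂)ΔT = P·[1/(A₁E₁) + 1/(A₂E₂)].
|α₁ − α₂|·ΔT = 8.4×10⁻⁶ × 135 = 0.001134.
1/(A₁E₁) + 1/(A₂E₂) = 1/(325×120×10³) + 1/(900×119×10³) = 3.498×10⁻⁸ N⁻¹.
P = 0.001134 / 3.498×10⁻⁸ = 32420 N = 32.42 kN.
σ_{copper} = P/A₁ = 32420/325 = 99.75 MPa, tensile.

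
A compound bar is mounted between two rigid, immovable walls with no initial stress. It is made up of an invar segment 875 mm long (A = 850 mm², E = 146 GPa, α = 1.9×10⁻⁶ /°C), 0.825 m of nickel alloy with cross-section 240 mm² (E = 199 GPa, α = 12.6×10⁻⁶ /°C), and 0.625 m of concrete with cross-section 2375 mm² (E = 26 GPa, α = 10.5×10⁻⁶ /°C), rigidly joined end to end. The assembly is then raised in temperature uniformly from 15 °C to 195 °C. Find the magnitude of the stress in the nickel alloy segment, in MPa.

σ ≈ 405 MPa (compressive)

Free thermal expansion of the whole bar: Σ αᵢΔT Lᵢ = 1.9×10⁻⁶×180×875 + 12.6×10⁻⁶×180×825 + 10.5×10⁻⁶×180×625 = 3.352 mm.
The rigid supports impose zero overall length change; the single axial force P common to all segments must satisfy P Σ Lᵢ/(AᵢEᵢ) = δ_free.
The series flexibility is Σ Lᵢ/(AᵢEᵢ) = 875/(850×146×10³) + 825/(240×199×10³) + 625/(2375×26×10³) = 3.445×10⁻⁵ mm/N.
P = 3.352 / 3.445×10⁻⁵ = 97300 N = 97.3 kN, compressive.
σ_{nickel alloy} = P / A = 97300 / 240 = 405.4 MPa.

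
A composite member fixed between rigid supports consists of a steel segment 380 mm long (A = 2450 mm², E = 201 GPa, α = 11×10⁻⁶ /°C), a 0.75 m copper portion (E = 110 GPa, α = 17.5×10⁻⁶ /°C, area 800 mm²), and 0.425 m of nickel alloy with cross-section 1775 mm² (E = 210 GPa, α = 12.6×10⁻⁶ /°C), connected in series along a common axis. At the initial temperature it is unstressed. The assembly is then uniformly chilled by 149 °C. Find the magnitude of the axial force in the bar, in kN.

P ≈ 324 kN (tensile)

Free thermal contraction of the whole bar: Σ αᵢΔT Lᵢ = 11×10⁻⁶×149×380 + 17.5×10⁻⁶×149×750 + 12.6×10⁻⁶×149×425 = 3.376 mm.
The walls prevent any net length change, so an axial force P (same in every segment) develops. Compatibility: P · Σ Lᵢ/(AᵢEᵢ) = δ_free.
The series flexibility is Σ Lᵢ/(AᵢEᵢ) = 380/(2450×201×10³) + 750/(800×110×10³) + 425/(1775×210×10³) = 1.043×10⁻⁵ mm/N.
So P = 3.376 / 1.043×10⁻⁵ = 323.6 kN, tensile.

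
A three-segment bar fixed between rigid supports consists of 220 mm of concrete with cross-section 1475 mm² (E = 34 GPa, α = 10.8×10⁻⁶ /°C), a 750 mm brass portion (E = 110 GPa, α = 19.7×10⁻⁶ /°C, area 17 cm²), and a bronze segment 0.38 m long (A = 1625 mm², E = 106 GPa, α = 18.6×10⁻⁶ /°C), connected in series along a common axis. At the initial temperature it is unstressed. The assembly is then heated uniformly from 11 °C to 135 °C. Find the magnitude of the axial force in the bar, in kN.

P ≈ 283 kN (compressive)

With the walls removed the bar would change length by δ_free = Σ αᵢΔT Lᵢ = 10.8×10⁻⁶×124×220 + 19.7×10⁻⁶×124×750 + 18.6×10⁻⁶×124×380 = 3.003 mm.
The rigid supports impose zero overall length change; the single axial force P common to all segments must satisfy P Σ Lᵢ/(AᵢEᵢ) = δ_free.
The series flexibility is Σ Lᵢ/(AᵢEᵢ) = 220/(1475×34×10³) + 750/(1700×110×10³) + 380/(1625×106×10³) = 1.06×10⁻⁵ mm/N.
Hence P = δ_free / Σ(L/AE) = 3.003/1.06×10⁻⁵ = 283.2 kN (compressive).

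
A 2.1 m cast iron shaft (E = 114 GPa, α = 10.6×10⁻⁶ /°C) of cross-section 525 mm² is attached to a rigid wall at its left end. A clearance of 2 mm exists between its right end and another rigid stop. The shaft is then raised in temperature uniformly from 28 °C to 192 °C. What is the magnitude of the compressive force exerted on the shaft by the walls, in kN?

If the wall were absent the shaft would grow by αΔT L = 10.6×10⁻⁶ × 164 × 2100 = 3.651 mm.
The gap closes (δ_free > 2 mm) and the wall then resists a further 3.651 − 2 = 1.651 mm of expansion.
So σ = E(δ_free − g)/L = 114×10³ × 1.651/2100 = 89.61 MPa.
Force on the wall = σA = 89.61 × 525 mm² = 47.04 kN.

P ≈ 47 kN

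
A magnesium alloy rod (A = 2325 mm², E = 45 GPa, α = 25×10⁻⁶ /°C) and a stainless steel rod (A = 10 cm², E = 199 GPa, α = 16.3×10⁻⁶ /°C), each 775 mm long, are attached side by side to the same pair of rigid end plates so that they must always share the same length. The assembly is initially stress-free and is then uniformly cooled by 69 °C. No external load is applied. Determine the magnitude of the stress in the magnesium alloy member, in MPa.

σ ≈ 17.7 MPa (tensile)

Equilibrium of a rigid end plate with no external load gives equal and opposite internal forces ±P in the two members. Since α_{magnesium alloy} > α_{stainless steel}, cooling drives the magnesium alloy into tension and the stainless steel into compression.
Equating the net (thermal + elastic) strains gives |α₁ − α₂|·ΔT = P·[1/(A₁E₁) + 1/(A₂E₂)].
|α₁ − α₂|·ΔT = 8.7×10⁻⁶ × 69 = 0.0006003.
1/(A₁E₁) + 1/(A₂E₂) = 1/(2325×45×10³) + 1/(1000×199×10³) = 1.458×10⁻⁸ N⁻¹.
So P = 0.0006003 / 1.458×10⁻⁸ = 41.16 kN.
σ_{magnesium alloy} = P/A₁ = 41160/2325 = 17.71 MPa, tensile.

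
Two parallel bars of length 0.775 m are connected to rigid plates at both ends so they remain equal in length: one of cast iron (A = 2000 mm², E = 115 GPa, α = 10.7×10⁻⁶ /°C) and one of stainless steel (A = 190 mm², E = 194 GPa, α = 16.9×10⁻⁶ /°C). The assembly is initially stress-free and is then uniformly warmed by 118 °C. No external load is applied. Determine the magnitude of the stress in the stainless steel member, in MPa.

σ ≈ 122 MPa (compressive)

Both members must finish at the same length. With the larger α, the stainless steel tends to over-expand; the plates restrain it, putting the stainless steel in compression and the cast iron in tension. With no external load the two internal forces are equal and opposite, magnitude P.
Setting the final lengths equal and cancelling L: (α₁ − α₂)ΔT = P/(A₁E₁) + P/(A₂E₂).
|α₁ − α₂|·ΔT = 6.2×10⁻⁶ × 118 = 0.0007316.
1/(A₁E₁) + 1/(A₂E₂) = 1/(2000×115×10³) + 1/(190×194×10³) = 3.148×10⁻⁸ N⁻¹.
So P = 0.0007316 / 3.148×10⁻⁸ = 23.24 kN.
σ_{stainless steel} = P/A₂ = 23240/190 = 122.3 MPa, compressive.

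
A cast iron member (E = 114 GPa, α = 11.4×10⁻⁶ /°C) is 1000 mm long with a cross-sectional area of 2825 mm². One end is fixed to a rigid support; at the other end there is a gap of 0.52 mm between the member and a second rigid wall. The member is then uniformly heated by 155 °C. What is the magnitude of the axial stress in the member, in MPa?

Unrestrained expansion: δ_free = αΔT L = 11.4×10⁻⁶ × 155 × 1000 = 1.767 mm.
This exceeds the 0.52 mm gap, so the wall pushes back. The portion of expansion that must be recovered elastically is δ_free − gap = 1.767 − 0.52 = 1.247 mm.
Compatibility: PL/(AE) = 1.247 mm, so σ = P/A = E × (1.247/1000) = 142.2 MPa.

σ ≈ 142 MPa (compressive)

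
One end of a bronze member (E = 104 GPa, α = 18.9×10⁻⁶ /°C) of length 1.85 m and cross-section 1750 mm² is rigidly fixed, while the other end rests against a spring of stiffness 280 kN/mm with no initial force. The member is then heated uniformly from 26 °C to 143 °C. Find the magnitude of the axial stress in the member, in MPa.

σ ≈ 170 MPa (compressive)

If the spring were absent the member would lengthen by αΔT L = 18.9×10⁻⁶ × 117 × 1850 = 4.091 mm.
With a force P in the spring, the elastic change of the member is PL/(AE) and that of the spring is P/k; compatibility requires their sum to equal δ_free.
P [ L/(AE) + 1/k ] = δ_free → P [ 1850/(1750×104×10³) + 1/(280×10³) ] = 4.091.
P = 4.091 / 1.374×10⁻⁵ = 297800 N.
σ = P/A = 297800/1750 = 170.2 MPa.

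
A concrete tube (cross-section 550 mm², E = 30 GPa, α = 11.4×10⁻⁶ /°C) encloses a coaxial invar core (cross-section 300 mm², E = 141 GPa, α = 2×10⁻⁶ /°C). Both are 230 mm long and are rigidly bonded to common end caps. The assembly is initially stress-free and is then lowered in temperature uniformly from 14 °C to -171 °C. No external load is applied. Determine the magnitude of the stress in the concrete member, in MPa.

σ ≈ 37.5 MPa (tensile)

Both members must finish at the same length. With the larger α, the concrete tends to over-contract; the plates restrain it, putting the concrete in tension and the invar in compression. With no external load the two internal forces are equal and opposite, magnitude P.
Equating the net (thermal + elastic) strains gives |α₁ − α₂|·ΔT = P·[1/(A₁E₁) + 1/(A₂E₂)].
|α₁ − α₂|·ΔT = 9.4×10⁻⁶ × 185 = 0.001739.
1/(A₁E₁) + 1/(A₂E₂) = 1/(550×30×10³) + 1/(300×141×10³) = 8.425×10⁻⁸ N⁻¹.
So P = 0.001739 / 8.425×10⁻⁸ = 20.64 kN.
σ_{concrete} = P/A₁ = 20640/550 = 37.53 MPa, tensile.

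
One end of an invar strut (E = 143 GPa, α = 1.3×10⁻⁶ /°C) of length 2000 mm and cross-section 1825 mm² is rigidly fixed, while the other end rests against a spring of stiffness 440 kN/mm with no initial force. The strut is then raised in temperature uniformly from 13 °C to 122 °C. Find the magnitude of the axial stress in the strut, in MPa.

σ ≈ 15.6 MPa (compressive)

The unrestrained thermal change is αΔT L = 1.3×10⁻⁶ × 109 × 2000 = 0.2834 mm.
Let P be the compressive force at the spring. The strut shortens elastically by PL/(AE) and the spring compresses by P/k; together these equal δ_free.
So P = δ_free / [L/(AE) + 1/k] = 0.2834 / [ 2000/(1825×143×10³) + 1/(440×10³) ].
P = 0.2834 / 9.936×10⁻⁶ = 28520 N.
σ = P/A = 28520/1825 = 15.63 MPa.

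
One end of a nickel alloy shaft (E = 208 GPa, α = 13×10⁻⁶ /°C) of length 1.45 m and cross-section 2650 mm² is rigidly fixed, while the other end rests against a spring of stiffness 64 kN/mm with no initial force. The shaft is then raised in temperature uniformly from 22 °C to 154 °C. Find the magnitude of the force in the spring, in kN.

P ≈ 136 kN

Free thermal expansion: δ_free = αΔT L = 13×10⁻⁶ × 132 × 1450 = 2.488 mm.
Let P be the compressive force at the spring. The shaft shortens elastically by PL/(AE) and the spring compresses by P/k; together these equal δ_free.
So P = δ_free / [L/(AE) + 1/k] = 2.488 / [ 1450/(2650×208×10³) + 1/(64×10³) ].
P = 2.488 / 1.826×10⁻⁵ = 136300 N.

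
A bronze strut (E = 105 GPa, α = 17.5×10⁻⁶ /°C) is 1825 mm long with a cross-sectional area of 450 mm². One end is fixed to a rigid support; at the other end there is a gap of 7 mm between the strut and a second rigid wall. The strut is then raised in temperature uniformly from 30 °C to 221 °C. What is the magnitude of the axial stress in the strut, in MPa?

σ ≈ 0 MPa

Free thermal elongation = αΔT L = 17.5×10⁻⁶ × 191 × 1825 = 6.1 mm.
This is smaller than the 7 mm clearance, so the strut expands freely without reaching the stop — the stress is zero.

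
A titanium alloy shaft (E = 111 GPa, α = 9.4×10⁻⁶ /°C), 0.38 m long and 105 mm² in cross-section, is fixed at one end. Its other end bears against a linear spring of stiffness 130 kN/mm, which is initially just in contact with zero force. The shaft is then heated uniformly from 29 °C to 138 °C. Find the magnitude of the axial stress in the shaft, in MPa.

If the spring were absent the shaft would lengthen by αΔT L = 9.4×10⁻⁶ × 109 × 380 = 0.3893 mm.
Let P be the compressive force at the spring. The shaft shortens elastically by PL/(AE) and the spring compresses by P/k; together these equal δ_free.
So P = δ_free / [L/(AE) + 1/k] = 0.3893 / [ 380/(105×111×10³) + 1/(130×10³) ].
P = 0.3893 / 4.03×10⁻⁵ = 9662 N.
σ = P/A = 9662/105 = 92.02 MPa.

σ ≈ 92 MPa (compressive)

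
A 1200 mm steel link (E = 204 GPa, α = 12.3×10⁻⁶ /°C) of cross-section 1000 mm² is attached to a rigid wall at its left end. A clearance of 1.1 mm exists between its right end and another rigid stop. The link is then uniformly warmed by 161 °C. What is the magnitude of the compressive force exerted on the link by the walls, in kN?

P ≈ 217 kN

Unrestrained expansion: δ_free = αΔT L = 12.3×10⁻⁶ × 161 × 1200 = 2.376 mm.
The gap closes (δ_free > 1.1 mm) and the wall then resists a further 2.376 − 1.1 = 1.276 mm of expansion.
So σ = E(δ_free − g)/L = 204×10³ × 1.276/1200 = 217 MPa.
P = σA = 217 × 1000 = 217 kN.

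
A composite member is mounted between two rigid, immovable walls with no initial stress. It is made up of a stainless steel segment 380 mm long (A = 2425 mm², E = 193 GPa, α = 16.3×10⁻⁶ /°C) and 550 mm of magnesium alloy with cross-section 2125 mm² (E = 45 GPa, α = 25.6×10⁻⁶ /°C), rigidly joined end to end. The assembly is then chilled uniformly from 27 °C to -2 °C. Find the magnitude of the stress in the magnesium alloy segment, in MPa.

σ ≈ 42.2 MPa (tensile)

If the supports were absent, the total length change would be Σ αᵢΔT Lᵢ = 16.3×10⁻⁶×29×380 + 25.6×10⁻⁶×29×550 = 0.5879 mm.
The walls prevent any net length change, so an axial force P (same in every segment) develops. Compatibility: P · Σ Lᵢ/(AᵢEᵢ) = δ_free.
Σ Lᵢ/(AᵢEᵢ) = 380/(2425×193×10³) + 550/(2125×45×10³) = 6.564×10⁻⁶ mm/N.
P = 0.5879 / 6.564×10⁻⁶ = 89580 N = 89.58 kN, tensile.
σ_{magnesium alloy} = P / A = 89580 / 2125 = 42.15 MPa.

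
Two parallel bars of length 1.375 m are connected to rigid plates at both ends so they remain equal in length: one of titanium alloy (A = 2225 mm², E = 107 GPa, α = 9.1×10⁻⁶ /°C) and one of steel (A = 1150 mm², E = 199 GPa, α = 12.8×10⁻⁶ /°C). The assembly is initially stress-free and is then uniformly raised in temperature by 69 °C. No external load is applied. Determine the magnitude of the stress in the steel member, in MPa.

Both members must finish at the same length. With the larger α, the steel tends to over-expand; the plates restrain it, putting the steel in compression and the titanium alloy in tension. With no external load the two internal forces are equal and opposite, magnitude P.
Setting the final lengths equal and cancelling L: (α₁ − α₂)ΔT = P/(A₁E₁) + P/(A₂E₂).
|α₁ − α₂|·ΔT = 3.7×10⁻⁶ × 69 = 0.0002553.
1/(A₁E₁) + 1/(A₂E₂) = 1/(2225×107×10³) + 1/(1150×199×10³) = 8.57×10⁻⁹ N⁻¹.
P = 0.0002553 / 8.57×10⁻⁹ = 29790 N = 29.79 kN.
σ_{steel} = P/A₂ = 29790/1150 = 25.9 MPa, compressive.

σ ≈ 25.9 MPa (compressive)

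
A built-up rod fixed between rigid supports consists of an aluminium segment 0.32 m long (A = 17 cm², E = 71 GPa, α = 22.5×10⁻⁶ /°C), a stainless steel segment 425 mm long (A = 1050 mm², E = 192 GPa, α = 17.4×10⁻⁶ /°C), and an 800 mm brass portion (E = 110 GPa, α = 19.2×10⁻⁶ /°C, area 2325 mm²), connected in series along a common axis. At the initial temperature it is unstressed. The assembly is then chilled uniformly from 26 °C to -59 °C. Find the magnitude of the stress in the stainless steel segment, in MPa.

Free thermal contraction of the whole bar: Σ αᵢΔT Lᵢ = 22.5×10⁻⁶×85×320 + 17.4×10⁻⁶×85×425 + 19.2×10⁻⁶×85×800 = 2.546 mm.
The walls prevent any net length change, so an axial force P (same in every segment) develops. Compatibility: P · Σ Lᵢ/(AᵢEᵢ) = δ_free.
The series flexibility is Σ Lᵢ/(AᵢEᵢ) = 320/(1700×71×10³) + 425/(1050×192×10³) + 800/(2325×110×10³) = 7.887×10⁻⁶ mm/N.
P = 2.546 / 7.887×10⁻⁶ = 322800 N = 322.8 kN, tensile.
σ_{stainless steel} = P / A = 322800 / 1050 = 307.4 MPa.

σ ≈ 307 MPa (tensile)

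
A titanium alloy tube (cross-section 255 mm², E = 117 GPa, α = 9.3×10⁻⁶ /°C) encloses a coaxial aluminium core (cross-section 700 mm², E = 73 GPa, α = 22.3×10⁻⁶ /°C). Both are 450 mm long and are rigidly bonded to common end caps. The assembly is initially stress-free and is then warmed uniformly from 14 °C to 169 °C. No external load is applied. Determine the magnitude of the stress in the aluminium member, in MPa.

Both members must finish at the same length. With the larger α, the aluminium tends to over-expand; the plates restrain it, putting the aluminium in compression and the titanium alloy in tension. With no external load the two internal forces are equal and opposite, magnitude P.
Equating the net (thermal + elastic) strains gives |α₁ − α₂|·ΔT = P·[1/(A₁E₁) + 1/(A₂E₂)].
|α₁ − α₂|·ΔT = 13×10⁻⁶ × 155 = 0.002015.
1/(A₁E₁) + 1/(A₂E₂) = 1/(255×117×10³) + 1/(700×73×10³) = 5.309×10⁻⁸ N⁻¹.
P = 0.002015 / 5.309×10⁻⁸ = 37960 N = 37.96 kN.
σ_{aluminium} = P/A₂ = 37960/700 = 54.22 MPa, compressive.

σ ≈ 54.2 MPa (compressive)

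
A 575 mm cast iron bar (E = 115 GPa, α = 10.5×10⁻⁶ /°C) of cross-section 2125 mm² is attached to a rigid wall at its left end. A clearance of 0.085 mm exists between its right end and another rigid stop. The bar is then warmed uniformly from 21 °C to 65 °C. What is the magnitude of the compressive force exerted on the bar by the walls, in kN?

P ≈ 76.8 kN

Free thermal elongation = αΔT L = 10.5×10⁻⁶ × 44 × 575 = 0.2656 mm.
This exceeds the 0.085 mm gap, so the wall pushes back. The portion of expansion that must be recovered elastically is δ_free − gap = 0.2656 − 0.085 = 0.1806 mm.
Compatibility: PL/(AE) = 0.1806 mm, so σ = P/A = E × (0.1806/575) = 36.13 MPa.
P = σA = 36.13 × 2125 = 76.78 kN.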